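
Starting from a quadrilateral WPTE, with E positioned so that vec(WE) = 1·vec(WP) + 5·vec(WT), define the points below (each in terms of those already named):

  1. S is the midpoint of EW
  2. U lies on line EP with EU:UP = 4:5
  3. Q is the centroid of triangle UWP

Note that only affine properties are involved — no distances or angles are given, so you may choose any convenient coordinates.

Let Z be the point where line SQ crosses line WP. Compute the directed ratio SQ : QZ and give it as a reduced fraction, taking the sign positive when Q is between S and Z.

SQ:QZ = 17/10

Choose coordinates W = (0, 0), P = (1, 0), T = (0, 1), E = (1, 5).
1. S is the midpoint of EW ⇒ S = (1/2, 5/2)
2. U lies on line EP with EU:UP = 4:5 ⇒ U = (1, 25/9)
3. Q is the centroid of triangle UWP ⇒ Q = (2/3, 25/27)
line SQ meets WP at Z = (13/17, 0)
Q = S + t·(Z−S) with t = 17/27, so SQ:QZ = 17/27:10/27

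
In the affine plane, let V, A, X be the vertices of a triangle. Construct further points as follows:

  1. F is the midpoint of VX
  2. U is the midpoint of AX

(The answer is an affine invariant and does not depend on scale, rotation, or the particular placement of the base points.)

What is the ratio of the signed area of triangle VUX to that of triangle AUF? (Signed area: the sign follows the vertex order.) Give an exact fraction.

[VUX]:[AUF] = 2

Choose coordinates V = (0, 0), A = (1, 0), X = (0, 1).
1. F is the midpoint of VX ⇒ F = (0, 1/2)
2. U is the midpoint of AX ⇒ U = (1/2, 1/2)
2·[VUX] = 1/2, 2·[AUF] = 1/4
[VUX]:[AUF] = 1/2:1/4 = 2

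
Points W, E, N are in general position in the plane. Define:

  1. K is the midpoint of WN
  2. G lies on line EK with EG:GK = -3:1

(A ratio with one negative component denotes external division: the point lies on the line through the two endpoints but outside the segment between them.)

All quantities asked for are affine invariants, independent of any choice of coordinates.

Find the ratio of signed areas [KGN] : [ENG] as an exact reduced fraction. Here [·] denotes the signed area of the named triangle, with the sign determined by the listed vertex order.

Choose coordinates W = (0, 0), E = (1, 0), N = (0, 1).
1. K is the midpoint of WN ⇒ K = (0, 1/2)
2. G lies on line EK with EG:GK = -3:1 ⇒ G = (-1/2, 3/4)
2·[KGN] = -1/4, 2·[ENG] = 3/4
[KGN]:[ENG] = -1/4:3/4 = -1/3

[KGN]:[ENG] = -1/3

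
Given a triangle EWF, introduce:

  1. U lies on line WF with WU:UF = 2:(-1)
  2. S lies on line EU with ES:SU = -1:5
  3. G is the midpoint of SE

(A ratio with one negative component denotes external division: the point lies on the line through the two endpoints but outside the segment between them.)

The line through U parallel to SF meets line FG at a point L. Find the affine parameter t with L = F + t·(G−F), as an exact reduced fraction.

Set E = (0, 0), W = (1, 0), F = (0, 1); any affine frame gives the same invariant.
1. U lies on line WF with WU:UF = 2:(-1) ⇒ U = (-1, 2)
2. S lies on line EU with ES:SU = -1:5 ⇒ S = (1/4, -1/2)
3. G is the midpoint of SE ⇒ G = (1/8, -1/4)
through U parallel to SF: direction (-1/4, 3/2); meets FG at L = (5/4, -23/2)
L = F + t·(G−F) with t = 10

t = 10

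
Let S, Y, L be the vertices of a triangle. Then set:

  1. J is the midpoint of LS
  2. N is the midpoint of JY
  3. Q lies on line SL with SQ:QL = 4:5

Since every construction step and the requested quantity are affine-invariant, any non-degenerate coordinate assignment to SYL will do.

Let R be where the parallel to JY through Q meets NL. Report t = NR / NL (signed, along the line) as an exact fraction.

t = -1/9

Assign S = (0, 0), Y = (1, 0), L = (0, 1) — the answer is frame-independent, so this choice is without loss of generality.
1. J is the midpoint of LS ⇒ J = (0, 1/2)
2. N is the midpoint of JY ⇒ N = (1/2, 1/4)
3. Q lies on line SL with SQ:QL = 4:5 ⇒ Q = (0, 4/9)
through Q parallel to JY: direction (1, -1/2); meets NL at R = (5/9, 1/6)
R = N + t·(L−N) with t = -1/9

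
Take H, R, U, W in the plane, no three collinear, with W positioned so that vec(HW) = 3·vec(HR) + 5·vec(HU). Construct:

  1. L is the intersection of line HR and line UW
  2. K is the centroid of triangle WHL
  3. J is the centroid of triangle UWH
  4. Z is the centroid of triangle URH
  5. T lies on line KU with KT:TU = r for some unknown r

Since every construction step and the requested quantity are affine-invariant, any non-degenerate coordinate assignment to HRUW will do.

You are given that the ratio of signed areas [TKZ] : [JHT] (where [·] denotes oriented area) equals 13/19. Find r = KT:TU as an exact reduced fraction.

Assign H = (0, 0), R = (1, 0), U = (0, 1), W = (3, 5) — the answer is frame-independent, so this choice is without loss of generality.
1. L is the intersection of line HR and line UW ⇒ L = (-3/4, 0)
2. K is the centroid of triangle WHL ⇒ K = (3/4, 5/3)
3. J is the centroid of triangle UWH ⇒ J = (1, 2)
4. Z is the centroid of triangle URH ⇒ Z = (1/3, 1/3)
5. With KT:TU = r, write λ = r/(r+1) so T = K + λ·(U−K); T is affine-linear in λ
Every point depending on T is an affine combination of T and λ-independent points, so each such coordinate is linear in λ; the λ² term in each signed area is a multiple of (U−K)×(U−K) = 0, so 2·[TKZ] and 2·[JHT] are each linear in λ. Evaluating at λ=0 and λ=1:
  2·[TKZ] = -13/18·λ,   2·[JHT] = -5/6·λ − 1/6
So [TKZ]:[JHT] = (-13/18·λ) / (-5/6·λ − 1/6). Setting this equal to 13/19:
  -13/18·λ = 13/19·(-5/6·λ − 1/6)  ⇒  λ = 3/4
Then r = λ/(1−λ) = (3/4)/(1/4) = 3. Check: with r = 3, T = (3/16, 7/6) and [TKZ]:[JHT] = 13/19 as required.

r = 3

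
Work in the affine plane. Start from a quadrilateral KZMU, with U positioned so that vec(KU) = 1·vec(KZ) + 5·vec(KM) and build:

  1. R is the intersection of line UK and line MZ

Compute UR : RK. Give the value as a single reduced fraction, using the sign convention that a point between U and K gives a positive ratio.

UR:RK = 5

Work in coordinates with K = (0, 0), Z = (1, 0), M = (0, 1), U = (1, 5).
1. R is the intersection of line UK and line MZ ⇒ R = (1/6, 5/6)
R = U + t·(K−U) with t = 5/6, so UR:RK = t:(1−t) = 5/6:1/6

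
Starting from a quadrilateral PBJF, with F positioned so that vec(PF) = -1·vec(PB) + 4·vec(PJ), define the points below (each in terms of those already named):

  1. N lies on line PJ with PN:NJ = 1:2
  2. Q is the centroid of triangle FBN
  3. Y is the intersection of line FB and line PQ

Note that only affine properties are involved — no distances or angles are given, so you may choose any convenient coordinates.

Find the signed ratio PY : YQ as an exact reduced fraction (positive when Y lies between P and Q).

Assign P = (0, 0), B = (1, 0), J = (0, 1), F = (-1, 4) — the answer is frame-independent, so this choice is without loss of generality.
1. N lies on line PJ with PN:NJ = 1:2 ⇒ N = (0, 1/3)
2. Q is the centroid of triangle FBN ⇒ Q = (0, 13/9)
3. Y is the intersection of line FB and line PQ ⇒ Y = (0, 2)
Y = P + t·(Q−P) with t = 18/13, so PY:YQ = t:(1−t) = 18/13:-5/13

PY:YQ = -18/5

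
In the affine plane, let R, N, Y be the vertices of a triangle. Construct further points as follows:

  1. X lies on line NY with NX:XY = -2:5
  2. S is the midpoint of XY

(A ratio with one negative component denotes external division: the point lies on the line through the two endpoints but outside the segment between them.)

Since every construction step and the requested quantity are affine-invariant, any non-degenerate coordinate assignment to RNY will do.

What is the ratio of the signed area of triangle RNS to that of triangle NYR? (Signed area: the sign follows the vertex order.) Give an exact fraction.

[RNS]:[NYR] = 1/6

Set R = (0, 0), N = (1, 0), Y = (0, 1); any affine frame gives the same invariant.
1. X lies on line NY with NX:XY = -2:5 ⇒ X = (5/3, -2/3)
2. S is the midpoint of XY ⇒ S = (5/6, 1/6)
2·[RNS] = 1/6, 2·[NYR] = 1
[RNS]:[NYR] = 1/6:1 = 1/6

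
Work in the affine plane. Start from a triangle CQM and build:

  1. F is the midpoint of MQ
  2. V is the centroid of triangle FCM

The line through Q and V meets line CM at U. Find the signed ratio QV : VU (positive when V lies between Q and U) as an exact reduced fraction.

Choose coordinates C = (0, 0), Q = (1, 0), M = (0, 1).
1. F is the midpoint of MQ ⇒ F = (1/2, 1/2)
2. V is the centroid of triangle FCM ⇒ V = (1/6, 1/2)
line QV meets CM at U = (0, 3/5)
V = Q + t·(U−Q) with t = 5/6, so QV:VU = 5/6:1/6

QV:VU = 5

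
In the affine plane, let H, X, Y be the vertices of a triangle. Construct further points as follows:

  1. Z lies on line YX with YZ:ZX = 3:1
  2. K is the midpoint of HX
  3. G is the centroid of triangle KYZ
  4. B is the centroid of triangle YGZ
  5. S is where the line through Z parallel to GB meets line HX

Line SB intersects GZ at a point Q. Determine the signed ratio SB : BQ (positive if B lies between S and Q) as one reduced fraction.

SB:BQ = -14/5

Work in coordinates with H = (0, 0), X = (1, 0), Y = (0, 1).
1. Z lies on line YX with YZ:ZX = 3:1 ⇒ Z = (3/4, 1/4)
2. K is the midpoint of HX ⇒ K = (1/2, 0)
3. G is the centroid of triangle KYZ ⇒ G = (5/12, 5/12)
4. B is the centroid of triangle YGZ ⇒ B = (7/18, 5/9)
5. S is where the line through Z parallel to GB meets line HX ⇒ S = (4/5, 0)
line SB meets GZ at Q = (15/28, 5/14)
B = S + t·(Q−S) with t = 14/9, so SB:BQ = 14/9:-5/9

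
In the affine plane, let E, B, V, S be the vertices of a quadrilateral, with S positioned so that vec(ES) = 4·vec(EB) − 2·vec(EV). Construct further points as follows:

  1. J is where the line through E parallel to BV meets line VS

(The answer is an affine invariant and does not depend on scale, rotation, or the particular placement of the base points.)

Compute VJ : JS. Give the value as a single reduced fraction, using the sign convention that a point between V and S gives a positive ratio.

Assign E = (0, 0), B = (1, 0), V = (0, 1), S = (4, -2) — the answer is frame-independent, so this choice is without loss of generality.
1. J is where the line through E parallel to BV meets line VS ⇒ J = (-4, 4)
J = V + t·(S−V) with t = -1, so VJ:JS = t:(1−t) = -1:2

VJ:JS = -1/2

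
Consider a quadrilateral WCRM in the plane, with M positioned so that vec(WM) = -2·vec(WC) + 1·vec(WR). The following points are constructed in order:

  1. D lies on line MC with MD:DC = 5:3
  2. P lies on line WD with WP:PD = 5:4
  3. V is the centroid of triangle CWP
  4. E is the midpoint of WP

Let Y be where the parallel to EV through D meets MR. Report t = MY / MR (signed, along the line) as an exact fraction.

Assign W = (0, 0), C = (1, 0), R = (0, 1), M = (-2, 1) — the answer is frame-independent, so this choice is without loss of generality.
1. D lies on line MC with MD:DC = 5:3 ⇒ D = (-1/8, 3/8)
2. P lies on line WD with WP:PD = 5:4 ⇒ P = (-5/72, 5/24)
3. V is the centroid of triangle CWP ⇒ V = (67/216, 5/72)
4. E is the midpoint of WP ⇒ E = (-5/144, 5/48)
through D parallel to EV: direction (149/432, -5/144); meets MR at Y = (-19/3, 1)
Y = M + t·(R−M) with t = -13/6

t = -13/6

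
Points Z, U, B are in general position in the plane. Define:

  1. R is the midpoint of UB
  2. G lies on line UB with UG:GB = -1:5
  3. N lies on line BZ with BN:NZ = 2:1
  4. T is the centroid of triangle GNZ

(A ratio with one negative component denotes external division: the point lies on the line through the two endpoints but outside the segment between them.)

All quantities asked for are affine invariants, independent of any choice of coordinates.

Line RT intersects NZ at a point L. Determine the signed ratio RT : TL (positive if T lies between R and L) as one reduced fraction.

Assign Z = (0, 0), U = (1, 0), B = (0, 1) — the answer is frame-independent, so this choice is without loss of generality.
1. R is the midpoint of UB ⇒ R = (1/2, 1/2)
2. G lies on line UB with UG:GB = -1:5 ⇒ G = (5/4, -1/4)
3. N lies on line BZ with BN:NZ = 2:1 ⇒ N = (0, 1/3)
4. T is the centroid of triangle GNZ ⇒ T = (5/12, 1/36)
line RT meets NZ at L = (0, -7/3)
T = R + t·(L−R) with t = 1/6, so RT:TL = 1/6:5/6

RT:TL = 1/5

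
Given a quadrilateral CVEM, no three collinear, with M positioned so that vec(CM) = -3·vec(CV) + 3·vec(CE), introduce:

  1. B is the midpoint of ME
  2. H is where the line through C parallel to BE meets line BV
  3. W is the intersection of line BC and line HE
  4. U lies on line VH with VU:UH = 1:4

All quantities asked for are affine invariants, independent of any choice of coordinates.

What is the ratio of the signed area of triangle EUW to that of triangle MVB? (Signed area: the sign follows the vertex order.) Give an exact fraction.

[EUW]:[MVB] = -8/15

Choose coordinates C = (0, 0), V = (1, 0), E = (0, 1), M = (-3, 3).
1. B is the midpoint of ME ⇒ B = (-3/2, 2)
2. H is where the line through C parallel to BE meets line BV ⇒ H = (6, -4)
3. W is the intersection of line BC and line HE ⇒ W = (-2, 8/3)
4. U lies on line VH with VU:UH = 1:4 ⇒ U = (2, -4/5)
2·[EUW] = -4/15, 2·[MVB] = 1/2
[EUW]:[MVB] = -4/15:1/2 = -8/15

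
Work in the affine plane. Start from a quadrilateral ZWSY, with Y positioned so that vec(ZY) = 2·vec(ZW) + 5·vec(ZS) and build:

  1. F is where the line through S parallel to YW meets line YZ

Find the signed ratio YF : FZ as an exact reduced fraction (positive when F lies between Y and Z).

YF:FZ = -6

Choose coordinates Z = (0, 0), W = (1, 0), S = (0, 1), Y = (2, 5).
1. F is where the line through S parallel to YW meets line YZ ⇒ F = (-2/5, -1)
F = Y + t·(Z−Y) with t = 6/5, so YF:FZ = t:(1−t) = 6/5:-1/5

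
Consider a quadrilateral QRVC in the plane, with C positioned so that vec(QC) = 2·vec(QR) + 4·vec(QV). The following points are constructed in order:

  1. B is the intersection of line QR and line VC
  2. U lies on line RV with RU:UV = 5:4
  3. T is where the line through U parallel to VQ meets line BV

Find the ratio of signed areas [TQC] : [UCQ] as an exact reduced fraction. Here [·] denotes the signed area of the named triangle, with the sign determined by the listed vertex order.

Assign Q = (0, 0), R = (1, 0), V = (0, 1), C = (2, 4) — the answer is frame-independent, so this choice is without loss of generality.
1. B is the intersection of line QR and line VC ⇒ B = (-2/3, 0)
2. U lies on line RV with RU:UV = 5:4 ⇒ U = (4/9, 5/9)
3. T is where the line through U parallel to VQ meets line BV ⇒ T = (4/9, 5/3)
2·[TQC] = 14/9, 2·[UCQ] = 2/3
[TQC]:[UCQ] = 14/9:2/3 = 7/3

[TQC]:[UCQ] = 7/3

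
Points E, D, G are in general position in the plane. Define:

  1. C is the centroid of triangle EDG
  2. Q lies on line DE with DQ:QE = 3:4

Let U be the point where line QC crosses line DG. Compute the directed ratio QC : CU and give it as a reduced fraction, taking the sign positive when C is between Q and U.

Choose coordinates E = (0, 0), D = (1, 0), G = (0, 1).
1. C is the centroid of triangle EDG ⇒ C = (1/3, 1/3)
2. Q lies on line DE with DQ:QE = 3:4 ⇒ Q = (4/7, 0)
line QC meets DG at U = (-1/2, 3/2)
C = Q + t·(U−Q) with t = 2/9, so QC:CU = 2/9:7/9

QC:CU = 2/7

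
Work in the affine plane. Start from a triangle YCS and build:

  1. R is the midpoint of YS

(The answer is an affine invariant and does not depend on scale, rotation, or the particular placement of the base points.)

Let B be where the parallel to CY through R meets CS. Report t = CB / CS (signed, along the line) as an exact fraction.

t = 1/2

Work in coordinates with Y = (0, 0), C = (1, 0), S = (0, 1).
1. R is the midpoint of YS ⇒ R = (0, 1/2)
through R parallel to CY: direction (-1, 0); meets CS at B = (1/2, 1/2)
B = C + t·(S−C) with t = 1/2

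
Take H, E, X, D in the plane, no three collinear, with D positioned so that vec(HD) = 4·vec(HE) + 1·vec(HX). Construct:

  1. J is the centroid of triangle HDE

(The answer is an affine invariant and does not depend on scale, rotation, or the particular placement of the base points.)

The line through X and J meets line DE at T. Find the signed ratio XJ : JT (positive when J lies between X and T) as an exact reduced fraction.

Work in coordinates with H = (0, 0), E = (1, 0), X = (0, 1), D = (4, 1).
1. J is the centroid of triangle HDE ⇒ J = (5/3, 1/3)
line XJ meets DE at T = (20/11, 3/11)
J = X + t·(T−X) with t = 11/12, so XJ:JT = 11/12:1/12

XJ:JT = 11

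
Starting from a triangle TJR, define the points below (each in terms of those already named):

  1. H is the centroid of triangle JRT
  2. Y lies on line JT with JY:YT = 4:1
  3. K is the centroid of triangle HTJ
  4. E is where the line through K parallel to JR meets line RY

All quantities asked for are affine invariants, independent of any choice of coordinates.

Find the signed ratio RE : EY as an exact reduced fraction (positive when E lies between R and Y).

Set T = (0, 0), J = (1, 0), R = (0, 1); any affine frame gives the same invariant.
1. H is the centroid of triangle JRT ⇒ H = (1/3, 1/3)
2. Y lies on line JT with JY:YT = 4:1 ⇒ Y = (1/5, 0)
3. K is the centroid of triangle HTJ ⇒ K = (4/9, 1/9)
4. E is where the line through K parallel to JR meets line RY ⇒ E = (1/9, 4/9)
E = R + t·(Y−R) with t = 5/9, so RE:EY = t:(1−t) = 5/9:4/9

RE:EY = 5/4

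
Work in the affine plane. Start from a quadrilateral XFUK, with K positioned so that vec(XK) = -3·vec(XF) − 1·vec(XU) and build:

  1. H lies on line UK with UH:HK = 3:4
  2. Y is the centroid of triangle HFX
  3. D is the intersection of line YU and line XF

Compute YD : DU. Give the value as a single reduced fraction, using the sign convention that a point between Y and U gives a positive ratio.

YD:DU = -1/21

Choose coordinates X = (0, 0), F = (1, 0), U = (0, 1), K = (-3, -1).
1. H lies on line UK with UH:HK = 3:4 ⇒ H = (-9/7, 1/7)
2. Y is the centroid of triangle HFX ⇒ Y = (-2/21, 1/21)
3. D is the intersection of line YU and line XF ⇒ D = (-1/10, 0)
D = Y + t·(U−Y) with t = -1/20, so YD:DU = t:(1−t) = -1/20:21/20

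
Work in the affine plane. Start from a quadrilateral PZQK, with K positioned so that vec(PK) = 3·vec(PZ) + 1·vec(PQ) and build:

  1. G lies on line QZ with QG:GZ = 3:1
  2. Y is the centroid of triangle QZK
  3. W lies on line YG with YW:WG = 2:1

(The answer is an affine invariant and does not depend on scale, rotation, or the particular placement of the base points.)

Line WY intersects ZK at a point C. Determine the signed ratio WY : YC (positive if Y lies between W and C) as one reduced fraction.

WY:YC = -1/6

Assign P = (0, 0), Z = (1, 0), Q = (0, 1), K = (3, 1) — the answer is frame-independent, so this choice is without loss of generality.
1. G lies on line QZ with QG:GZ = 3:1 ⇒ G = (3/4, 1/4)
2. Y is the centroid of triangle QZK ⇒ Y = (4/3, 2/3)
3. W lies on line YG with YW:WG = 2:1 ⇒ W = (17/18, 7/18)
line WY meets ZK at C = (-1, -1)
Y = W + t·(C−W) with t = -1/5, so WY:YC = -1/5:6/5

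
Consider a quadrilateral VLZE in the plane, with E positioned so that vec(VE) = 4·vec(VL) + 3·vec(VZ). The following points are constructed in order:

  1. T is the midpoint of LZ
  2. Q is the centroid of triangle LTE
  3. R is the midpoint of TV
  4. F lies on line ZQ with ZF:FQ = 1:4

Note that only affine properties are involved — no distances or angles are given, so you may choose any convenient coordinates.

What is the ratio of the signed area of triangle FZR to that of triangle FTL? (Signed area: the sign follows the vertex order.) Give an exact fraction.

[FZR]:[FTL] = 17/12

Set V = (0, 0), L = (1, 0), Z = (0, 1), E = (4, 3); any affine frame gives the same invariant.
1. T is the midpoint of LZ ⇒ T = (1/2, 1/2)
2. Q is the centroid of triangle LTE ⇒ Q = (11/6, 7/6)
3. R is the midpoint of TV ⇒ R = (1/4, 1/4)
4. F lies on line ZQ with ZF:FQ = 1:4 ⇒ F = (11/30, 31/30)
2·[FZR] = 17/60, 2·[FTL] = 1/5
[FZR]:[FTL] = 17/60:1/5 = 17/12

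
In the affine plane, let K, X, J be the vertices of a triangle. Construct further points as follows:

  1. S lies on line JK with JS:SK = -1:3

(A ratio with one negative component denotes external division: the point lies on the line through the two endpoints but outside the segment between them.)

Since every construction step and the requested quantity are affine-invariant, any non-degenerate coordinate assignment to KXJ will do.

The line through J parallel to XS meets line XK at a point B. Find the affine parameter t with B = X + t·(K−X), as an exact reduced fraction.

Assign K = (0, 0), X = (1, 0), J = (0, 1) — the answer is frame-independent, so this choice is without loss of generality.
1. S lies on line JK with JS:SK = -1:3 ⇒ S = (0, 3/2)
through J parallel to XS: direction (-1, 3/2); meets XK at B = (2/3, 0)
B = X + t·(K−X) with t = 1/3

t = 1/3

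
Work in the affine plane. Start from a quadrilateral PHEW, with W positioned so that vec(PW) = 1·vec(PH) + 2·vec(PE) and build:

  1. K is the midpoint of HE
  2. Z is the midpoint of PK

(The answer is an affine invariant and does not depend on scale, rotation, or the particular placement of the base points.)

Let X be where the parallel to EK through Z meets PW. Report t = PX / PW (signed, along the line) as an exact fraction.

t = 1/6

Assign P = (0, 0), H = (1, 0), E = (0, 1), W = (1, 2) — the answer is frame-independent, so this choice is without loss of generality.
1. K is the midpoint of HE ⇒ K = (1/2, 1/2)
2. Z is the midpoint of PK ⇒ Z = (1/4, 1/4)
through Z parallel to EK: direction (1/2, -1/2); meets PW at X = (1/6, 1/3)
X = P + t·(W−P) with t = 1/6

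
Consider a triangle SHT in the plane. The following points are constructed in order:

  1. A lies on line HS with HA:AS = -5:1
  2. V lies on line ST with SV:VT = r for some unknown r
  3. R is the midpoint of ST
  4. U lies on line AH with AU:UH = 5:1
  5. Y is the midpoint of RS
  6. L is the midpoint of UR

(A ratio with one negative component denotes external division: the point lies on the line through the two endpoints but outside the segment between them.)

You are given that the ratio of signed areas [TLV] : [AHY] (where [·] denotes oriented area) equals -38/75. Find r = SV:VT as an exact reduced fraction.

Work in coordinates with S = (0, 0), H = (1, 0), T = (0, 1).
1. A lies on line HS with HA:AS = -5:1 ⇒ A = (-1/4, 0)
2. With SV:VT = r, write λ = r/(r+1) so V = S + λ·(T−S); V is affine-linear in λ
3. R is the midpoint of ST ⇒ R = (0, 1/2)
4. U lies on line AH with AU:UH = 5:1 ⇒ U = (19/24, 0)
5. Y is the midpoint of RS ⇒ Y = (0, 1/4)
6. L is the midpoint of UR ⇒ L = (19/48, 1/4)
Every point depending on V is an affine combination of V and λ-independent points, so each such coordinate is linear in λ; the λ² term in each signed area is a multiple of (T−S)×(T−S) = 0, so 2·[TLV] and 2·[AHY] are each linear in λ. Evaluating at λ=0 and λ=1:
  2·[TLV] = 19/48·λ − 19/48,   2·[AHY] = 5/16
So [TLV]:[AHY] = (19/48·λ − 19/48) / (5/16). Setting this equal to -38/75:
  19/48·λ − 19/48 = -38/75·(5/16)  ⇒  λ = 3/5
Then r = λ/(1−λ) = (3/5)/(2/5) = 3/2. Check: with r = 3/2, V = (0, 3/5) and [TLV]:[AHY] = -38/75 as required.

r = 3/2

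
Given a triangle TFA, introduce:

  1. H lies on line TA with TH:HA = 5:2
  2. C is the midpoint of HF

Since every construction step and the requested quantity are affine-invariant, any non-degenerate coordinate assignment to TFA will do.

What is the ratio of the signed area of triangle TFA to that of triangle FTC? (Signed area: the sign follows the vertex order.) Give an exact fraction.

[TFA]:[FTC] = -14/5

Assign T = (0, 0), F = (1, 0), A = (0, 1) — the answer is frame-independent, so this choice is without loss of generality.
1. H lies on line TA with TH:HA = 5:2 ⇒ H = (0, 5/7)
2. C is the midpoint of HF ⇒ C = (1/2, 5/14)
2·[TFA] = 1, 2·[FTC] = -5/14
[TFA]:[FTC] = 1:-5/14 = -14/5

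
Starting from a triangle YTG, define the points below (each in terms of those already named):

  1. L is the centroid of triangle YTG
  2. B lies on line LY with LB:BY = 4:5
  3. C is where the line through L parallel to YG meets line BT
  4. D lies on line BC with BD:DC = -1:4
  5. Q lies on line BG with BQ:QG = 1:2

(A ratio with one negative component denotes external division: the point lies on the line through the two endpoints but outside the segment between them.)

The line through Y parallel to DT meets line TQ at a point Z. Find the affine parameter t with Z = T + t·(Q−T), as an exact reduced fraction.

Choose coordinates Y = (0, 0), T = (1, 0), G = (0, 1).
1. L is the centroid of triangle YTG ⇒ L = (1/3, 1/3)
2. B lies on line LY with LB:BY = 4:5 ⇒ B = (5/27, 5/27)
3. C is where the line through L parallel to YG meets line BT ⇒ C = (1/3, 5/33)
4. D lies on line BC with BD:DC = -1:4 ⇒ D = (11/81, 175/891)
5. Q lies on line BG with BQ:QG = 1:2 ⇒ Q = (10/81, 37/81)
through Y parallel to DT: direction (70/81, -175/891); meets TQ at Z = (814/459, -185/459)
Z = T + t·(Q−T) with t = -15/17

t = -15/17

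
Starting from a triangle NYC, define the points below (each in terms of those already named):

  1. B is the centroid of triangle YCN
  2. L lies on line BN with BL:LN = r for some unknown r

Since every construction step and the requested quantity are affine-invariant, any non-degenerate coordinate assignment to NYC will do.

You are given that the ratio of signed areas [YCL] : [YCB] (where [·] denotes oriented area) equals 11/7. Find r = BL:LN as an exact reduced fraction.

r = 2/5

Assign N = (0, 0), Y = (1, 0), C = (0, 1) — the answer is frame-independent, so this choice is without loss of generality.
1. B is the centroid of triangle YCN ⇒ B = (1/3, 1/3)
2. With BL:LN = r, write λ = r/(r+1) so L = B + λ·(N−B); L is affine-linear in λ
Every point depending on L is an affine combination of L and λ-independent points, so each such coordinate is linear in λ; the λ² term in each signed area is a multiple of (N−B)×(N−B) = 0, so 2·[YCL] and 2·[YCB] are each linear in λ. Evaluating at λ=0 and λ=1:
  2·[YCL] = 2/3·λ + 1/3,   2·[YCB] = 1/3
So [YCL]:[YCB] = (2/3·λ + 1/3) / (1/3). Setting this equal to 11/7:
  2/3·λ + 1/3 = 11/7·(1/3)  ⇒  λ = 2/7
Then r = λ/(1−λ) = (2/7)/(5/7) = 2/5. Check: with r = 2/5, L = (5/21, 5/21) and [YCL]:[YCB] = 11/7 as required.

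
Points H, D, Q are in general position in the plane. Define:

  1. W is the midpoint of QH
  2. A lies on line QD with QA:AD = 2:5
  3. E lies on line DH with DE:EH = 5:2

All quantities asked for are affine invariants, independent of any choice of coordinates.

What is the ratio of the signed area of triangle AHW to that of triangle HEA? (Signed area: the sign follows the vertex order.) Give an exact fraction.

[AHW]:[HEA] = -7/10

Assign H = (0, 0), D = (1, 0), Q = (0, 1) — the answer is frame-independent, so this choice is without loss of generality.
1. W is the midpoint of QH ⇒ W = (0, 1/2)
2. A lies on line QD with QA:AD = 2:5 ⇒ A = (2/7, 5/7)
3. E lies on line DH with DE:EH = 5:2 ⇒ E = (2/7, 0)
2·[AHW] = -1/7, 2·[HEA] = 10/49
[AHW]:[HEA] = -1/7:10/49 = -7/10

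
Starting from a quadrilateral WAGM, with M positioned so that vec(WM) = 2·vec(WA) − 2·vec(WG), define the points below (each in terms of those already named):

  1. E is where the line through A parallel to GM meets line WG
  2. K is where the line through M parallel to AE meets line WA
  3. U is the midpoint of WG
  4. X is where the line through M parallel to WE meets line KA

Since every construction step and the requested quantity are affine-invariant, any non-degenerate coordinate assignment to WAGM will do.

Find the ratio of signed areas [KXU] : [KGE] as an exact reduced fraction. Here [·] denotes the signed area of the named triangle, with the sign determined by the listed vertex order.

[KXU]:[KGE] = -2

Work in coordinates with W = (0, 0), A = (1, 0), G = (0, 1), M = (2, -2).
1. E is where the line through A parallel to GM meets line WG ⇒ E = (0, 3/2)
2. K is where the line through M parallel to AE meets line WA ⇒ K = (2/3, 0)
3. U is the midpoint of WG ⇒ U = (0, 1/2)
4. X is where the line through M parallel to WE meets line KA ⇒ X = (2, 0)
2·[KXU] = 2/3, 2·[KGE] = -1/3
[KXU]:[KGE] = 2/3:-1/3 = -2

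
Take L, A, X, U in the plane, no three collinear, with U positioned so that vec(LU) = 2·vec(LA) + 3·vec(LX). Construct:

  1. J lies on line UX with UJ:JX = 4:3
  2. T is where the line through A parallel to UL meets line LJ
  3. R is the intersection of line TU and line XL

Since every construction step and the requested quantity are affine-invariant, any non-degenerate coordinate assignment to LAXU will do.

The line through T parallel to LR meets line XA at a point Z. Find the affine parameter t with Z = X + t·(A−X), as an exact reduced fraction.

Choose coordinates L = (0, 0), A = (1, 0), X = (0, 1), U = (2, 3).
1. J lies on line UX with UJ:JX = 4:3 ⇒ J = (6/7, 13/7)
2. T is where the line through A parallel to UL meets line LJ ⇒ T = (-9/4, -39/8)
3. R is the intersection of line TU and line XL ⇒ R = (0, -12/17)
through T parallel to LR: direction (0, -12/17); meets XA at Z = (-9/4, 13/4)
Z = X + t·(A−X) with t = -9/4

t = -9/4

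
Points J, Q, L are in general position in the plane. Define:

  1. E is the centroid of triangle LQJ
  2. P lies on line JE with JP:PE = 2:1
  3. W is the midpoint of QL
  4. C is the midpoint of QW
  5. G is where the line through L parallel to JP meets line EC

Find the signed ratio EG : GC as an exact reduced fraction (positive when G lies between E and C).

Set J = (0, 0), Q = (1, 0), L = (0, 1); any affine frame gives the same invariant.
1. E is the centroid of triangle LQJ ⇒ E = (1/3, 1/3)
2. P lies on line JE with JP:PE = 2:1 ⇒ P = (2/9, 2/9)
3. W is the midpoint of QL ⇒ W = (1/2, 1/2)
4. C is the midpoint of QW ⇒ C = (3/4, 1/4)
5. G is where the line through L parallel to JP meets line EC ⇒ G = (-1/2, 1/2)
G = E + t·(C−E) with t = -2, so EG:GC = t:(1−t) = -2:3

EG:GC = -2/3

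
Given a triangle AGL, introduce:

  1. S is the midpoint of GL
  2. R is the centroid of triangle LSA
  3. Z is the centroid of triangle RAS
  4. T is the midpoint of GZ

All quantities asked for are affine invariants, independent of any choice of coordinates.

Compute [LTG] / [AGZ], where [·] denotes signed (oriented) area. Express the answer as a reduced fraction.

[LTG]:[AGZ] = 2/3

Work in coordinates with A = (0, 0), G = (1, 0), L = (0, 1).
1. S is the midpoint of GL ⇒ S = (1/2, 1/2)
2. R is the centroid of triangle LSA ⇒ R = (1/6, 1/2)
3. Z is the centroid of triangle RAS ⇒ Z = (2/9, 1/3)
4. T is the midpoint of GZ ⇒ T = (11/18, 1/6)
2·[LTG] = 2/9, 2·[AGZ] = 1/3
[LTG]:[AGZ] = 2/9:1/3 = 2/3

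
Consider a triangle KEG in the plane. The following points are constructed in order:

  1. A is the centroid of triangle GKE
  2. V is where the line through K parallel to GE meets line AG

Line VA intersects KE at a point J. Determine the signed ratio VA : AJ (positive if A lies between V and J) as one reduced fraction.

Assign K = (0, 0), E = (1, 0), G = (0, 1) — the answer is frame-independent, so this choice is without loss of generality.
1. A is the centroid of triangle GKE ⇒ A = (1/3, 1/3)
2. V is where the line through K parallel to GE meets line AG ⇒ V = (1, -1)
line VA meets KE at J = (1/2, 0)
A = V + t·(J−V) with t = 4/3, so VA:AJ = 4/3:-1/3

VA:AJ = -4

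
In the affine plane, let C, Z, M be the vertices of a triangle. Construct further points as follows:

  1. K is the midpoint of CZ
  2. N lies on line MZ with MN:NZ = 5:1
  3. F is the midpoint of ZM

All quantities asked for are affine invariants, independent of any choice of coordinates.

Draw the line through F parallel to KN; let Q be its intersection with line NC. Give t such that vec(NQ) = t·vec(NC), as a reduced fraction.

t = 2

Set C = (0, 0), Z = (1, 0), M = (0, 1); any affine frame gives the same invariant.
1. K is the midpoint of CZ ⇒ K = (1/2, 0)
2. N lies on line MZ with MN:NZ = 5:1 ⇒ N = (5/6, 1/6)
3. F is the midpoint of ZM ⇒ F = (1/2, 1/2)
through F parallel to KN: direction (1/3, 1/6); meets NC at Q = (-5/6, -1/6)
Q = N + t·(C−N) with t = 2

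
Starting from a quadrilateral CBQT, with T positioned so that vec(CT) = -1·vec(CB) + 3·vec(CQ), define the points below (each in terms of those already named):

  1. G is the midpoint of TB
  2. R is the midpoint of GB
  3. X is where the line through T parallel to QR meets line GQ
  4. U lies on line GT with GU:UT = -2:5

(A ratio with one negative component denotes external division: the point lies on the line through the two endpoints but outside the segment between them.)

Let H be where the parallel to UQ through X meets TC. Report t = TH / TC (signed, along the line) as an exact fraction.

t = -1/9

Work in coordinates with C = (0, 0), B = (1, 0), Q = (0, 1), T = (-1, 3).
1. G is the midpoint of TB ⇒ G = (0, 3/2)
2. R is the midpoint of GB ⇒ R = (1/2, 3/4)
3. X is where the line through T parallel to QR meets line GQ ⇒ X = (0, 5/2)
4. U lies on line GT with GU:UT = -2:5 ⇒ U = (2/3, 1/2)
through X parallel to UQ: direction (-2/3, 1/2); meets TC at H = (-10/9, 10/3)
H = T + t·(C−T) with t = -1/9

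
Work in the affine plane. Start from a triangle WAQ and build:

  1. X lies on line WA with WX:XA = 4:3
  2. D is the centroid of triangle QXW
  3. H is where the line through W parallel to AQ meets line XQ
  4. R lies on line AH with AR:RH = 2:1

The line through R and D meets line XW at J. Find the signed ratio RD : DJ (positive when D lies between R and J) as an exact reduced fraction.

Assign W = (0, 0), A = (1, 0), Q = (0, 1) — the answer is frame-independent, so this choice is without loss of generality.
1. X lies on line WA with WX:XA = 4:3 ⇒ X = (4/7, 0)
2. D is the centroid of triangle QXW ⇒ D = (4/21, 1/3)
3. H is where the line through W parallel to AQ meets line XQ ⇒ H = (4/3, -4/3)
4. R lies on line AH with AR:RH = 2:1 ⇒ R = (11/9, -8/9)
line RD meets XW at J = (109/231, 0)
D = R + t·(J−R) with t = 11/8, so RD:DJ = 11/8:-3/8

RD:DJ = -11/3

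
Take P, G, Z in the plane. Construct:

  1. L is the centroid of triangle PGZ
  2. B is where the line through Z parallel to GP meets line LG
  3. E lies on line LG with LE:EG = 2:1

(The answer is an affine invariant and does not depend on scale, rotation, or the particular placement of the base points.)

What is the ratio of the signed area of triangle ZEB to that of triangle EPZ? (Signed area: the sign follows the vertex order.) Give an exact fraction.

Assign P = (0, 0), G = (1, 0), Z = (0, 1) — the answer is frame-independent, so this choice is without loss of generality.
1. L is the centroid of triangle PGZ ⇒ L = (1/3, 1/3)
2. B is where the line through Z parallel to GP meets line LG ⇒ B = (-1, 1)
3. E lies on line LG with LE:EG = 2:1 ⇒ E = (7/9, 1/9)
2·[ZEB] = -8/9, 2·[EPZ] = -7/9
[ZEB]:[EPZ] = -8/9:-7/9 = 8/7

[ZEB]:[EPZ] = 8/7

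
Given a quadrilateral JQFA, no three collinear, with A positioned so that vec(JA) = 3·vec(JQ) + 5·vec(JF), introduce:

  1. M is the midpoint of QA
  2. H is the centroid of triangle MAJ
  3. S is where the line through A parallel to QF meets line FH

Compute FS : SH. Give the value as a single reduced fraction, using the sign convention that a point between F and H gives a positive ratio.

FS:SH = -42/23

Set J = (0, 0), Q = (1, 0), F = (0, 1), A = (3, 5); any affine frame gives the same invariant.
1. M is the midpoint of QA ⇒ M = (2, 5/2)
2. H is the centroid of triangle MAJ ⇒ H = (5/3, 5/2)
3. S is where the line through A parallel to QF meets line FH ⇒ S = (70/19, 82/19)
S = F + t·(H−F) with t = 42/19, so FS:SH = t:(1−t) = 42/19:-23/19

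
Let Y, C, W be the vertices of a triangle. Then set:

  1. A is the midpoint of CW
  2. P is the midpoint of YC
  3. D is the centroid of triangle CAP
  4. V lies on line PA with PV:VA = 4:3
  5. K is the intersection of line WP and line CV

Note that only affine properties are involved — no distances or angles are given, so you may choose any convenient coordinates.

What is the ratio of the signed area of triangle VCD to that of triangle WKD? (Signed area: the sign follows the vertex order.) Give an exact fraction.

Assign Y = (0, 0), C = (1, 0), W = (0, 1) — the answer is frame-independent, so this choice is without loss of generality.
1. A is the midpoint of CW ⇒ A = (1/2, 1/2)
2. P is the midpoint of YC ⇒ P = (1/2, 0)
3. D is the centroid of triangle CAP ⇒ D = (2/3, 1/6)
4. V lies on line PA with PV:VA = 4:3 ⇒ V = (1/2, 2/7)
5. K is the intersection of line WP and line CV ⇒ K = (3/10, 2/5)
2·[VCD] = -1/84, 2·[WKD] = 3/20
[VCD]:[WKD] = -1/84:3/20 = -5/63

[VCD]:[WKD] = -5/63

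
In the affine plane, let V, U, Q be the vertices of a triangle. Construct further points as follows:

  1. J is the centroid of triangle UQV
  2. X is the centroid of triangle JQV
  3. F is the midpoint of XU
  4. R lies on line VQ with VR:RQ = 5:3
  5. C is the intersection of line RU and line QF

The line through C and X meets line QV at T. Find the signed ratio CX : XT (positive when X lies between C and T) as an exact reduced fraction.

Work in coordinates with V = (0, 0), U = (1, 0), Q = (0, 1).
1. J is the centroid of triangle UQV ⇒ J = (1/3, 1/3)
2. X is the centroid of triangle JQV ⇒ X = (1/9, 4/9)
3. F is the midpoint of XU ⇒ F = (5/9, 2/9)
4. R lies on line VQ with VR:RQ = 5:3 ⇒ R = (0, 5/8)
5. C is the intersection of line RU and line QF ⇒ C = (15/31, 10/31)
line CX meets QV at T = (0, 25/52)
X = C + t·(T−C) with t = 104/135, so CX:XT = 104/135:31/135

CX:XT = 104/31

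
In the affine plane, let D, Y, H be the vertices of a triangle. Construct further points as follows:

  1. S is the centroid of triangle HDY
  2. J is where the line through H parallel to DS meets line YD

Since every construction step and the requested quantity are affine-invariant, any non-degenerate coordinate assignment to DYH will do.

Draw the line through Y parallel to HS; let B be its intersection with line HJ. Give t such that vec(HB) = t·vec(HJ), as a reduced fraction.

Choose coordinates D = (0, 0), Y = (1, 0), H = (0, 1).
1. S is the centroid of triangle HDY ⇒ S = (1/3, 1/3)
2. J is where the line through H parallel to DS meets line YD ⇒ J = (-1, 0)
through Y parallel to HS: direction (1/3, -2/3); meets HJ at B = (1/3, 4/3)
B = H + t·(J−H) with t = -1/3

t = -1/3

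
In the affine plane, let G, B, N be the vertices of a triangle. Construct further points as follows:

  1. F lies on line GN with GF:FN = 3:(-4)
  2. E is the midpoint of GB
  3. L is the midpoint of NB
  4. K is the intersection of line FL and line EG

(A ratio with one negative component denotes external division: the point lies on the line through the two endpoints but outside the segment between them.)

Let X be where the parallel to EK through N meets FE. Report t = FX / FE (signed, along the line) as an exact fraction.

t = 4/3

Set G = (0, 0), B = (1, 0), N = (0, 1); any affine frame gives the same invariant.
1. F lies on line GN with GF:FN = 3:(-4) ⇒ F = (0, -3)
2. E is the midpoint of GB ⇒ E = (1/2, 0)
3. L is the midpoint of NB ⇒ L = (1/2, 1/2)
4. K is the intersection of line FL and line EG ⇒ K = (3/7, 0)
through N parallel to EK: direction (-1/14, 0); meets FE at X = (2/3, 1)
X = F + t·(E−F) with t = 4/3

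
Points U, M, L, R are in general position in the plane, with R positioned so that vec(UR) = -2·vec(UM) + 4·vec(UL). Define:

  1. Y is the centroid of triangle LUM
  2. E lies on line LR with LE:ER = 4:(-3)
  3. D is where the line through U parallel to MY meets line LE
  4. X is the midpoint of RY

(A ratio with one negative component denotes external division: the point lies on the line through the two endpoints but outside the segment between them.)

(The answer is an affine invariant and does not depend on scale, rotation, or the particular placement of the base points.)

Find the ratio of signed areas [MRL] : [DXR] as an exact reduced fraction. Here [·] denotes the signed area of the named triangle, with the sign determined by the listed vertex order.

Set U = (0, 0), M = (1, 0), L = (0, 1), R = (-2, 4); any affine frame gives the same invariant.
1. Y is the centroid of triangle LUM ⇒ Y = (1/3, 1/3)
2. E lies on line LR with LE:ER = 4:(-3) ⇒ E = (-8, 13)
3. D is where the line through U parallel to MY meets line LE ⇒ D = (1, -1/2)
4. X is the midpoint of RY ⇒ X = (-5/6, 13/6)
2·[MRL] = 1, 2·[DXR] = -1/4
[MRL]:[DXR] = 1:-1/4 = -4

[MRL]:[DXR] = -4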